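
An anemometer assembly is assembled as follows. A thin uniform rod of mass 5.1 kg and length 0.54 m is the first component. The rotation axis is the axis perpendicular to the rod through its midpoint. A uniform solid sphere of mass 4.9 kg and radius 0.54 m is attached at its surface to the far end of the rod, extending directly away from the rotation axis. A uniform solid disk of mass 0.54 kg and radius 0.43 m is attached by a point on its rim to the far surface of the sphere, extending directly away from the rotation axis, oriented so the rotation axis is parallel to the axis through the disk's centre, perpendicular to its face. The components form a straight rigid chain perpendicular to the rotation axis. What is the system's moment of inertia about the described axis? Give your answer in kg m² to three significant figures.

5.67

Thin rod: I_cm = (1/12)ML² = (1/12)(5.1)(0.54)² = 0.12393 kg m²; axis through the centre, so I = 0.12393 kg m².
Solid sphere: I_cm = (2/5)MR² = (2/5)(4.9)(0.54)² = 0.57154 kg m²; centre at d = 0.27 + 0.54 = 0.81 m, so I = I_cm + Md² gives I = 0.57154 + (4.9)(0.81)² = 3.7864 kg m².
Solid disk: I_cm = (1/2)MR² = (1/2)(0.54)(0.43)² = 0.049923 kg m²; centre at d = 0.27 + 0.54 + 0.54 + 0.43 = 1.78 m, so I = I_cm + Md² gives I = 0.049923 + (0.54)(1.78)² = 1.7609 kg m².
Total I = 0.12393 + 3.7864 + 1.7609 = 5.6712 kg m².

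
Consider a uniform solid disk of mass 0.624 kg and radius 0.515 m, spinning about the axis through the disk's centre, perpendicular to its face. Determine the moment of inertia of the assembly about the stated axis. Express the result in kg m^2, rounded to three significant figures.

0.0828

I_cm = (1/2)MR² = (1/2)(0.624)(0.515)² = 0.08275 kg m^2; axis through the centre, so I = 0.08275 kg m^2.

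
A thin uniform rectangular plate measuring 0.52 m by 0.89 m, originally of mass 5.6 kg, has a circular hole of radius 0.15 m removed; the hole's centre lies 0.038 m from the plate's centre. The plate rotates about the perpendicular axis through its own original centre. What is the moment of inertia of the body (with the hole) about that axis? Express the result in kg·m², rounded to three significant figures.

Unpierced body about its centre: I₀ = (1/12)M(a²+b²) = (1/12)(5.6)[(0.52)² + (0.89)²] = 0.49583 kg·m².
The removed disk has mass m = M·πr²/(ab) = (5.6)·π(0.15)²/(0.52·0.89) = 0.85532 kg (same uniform areal density).
Its moment of inertia about the rotation axis (parallel-axis theorem): I_hole = (1/2)mr² + md² = (1/2)(0.85532)(0.15)² + (0.85532)(0.038)² = 0.010857 kg·m².
Treating the hole as negative mass, I = I₀ − I_hole = 0.49583 − 0.010857 = 0.48498 kg·m².

0.485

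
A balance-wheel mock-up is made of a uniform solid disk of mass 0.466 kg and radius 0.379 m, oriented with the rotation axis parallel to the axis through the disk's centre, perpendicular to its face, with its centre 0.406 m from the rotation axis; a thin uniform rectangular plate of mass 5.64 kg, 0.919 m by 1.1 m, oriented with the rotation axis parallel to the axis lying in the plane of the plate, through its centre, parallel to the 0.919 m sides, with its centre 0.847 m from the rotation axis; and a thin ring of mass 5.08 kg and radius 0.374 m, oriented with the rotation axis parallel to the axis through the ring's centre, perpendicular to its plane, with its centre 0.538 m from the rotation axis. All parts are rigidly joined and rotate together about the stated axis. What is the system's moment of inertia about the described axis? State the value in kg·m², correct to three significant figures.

Solid disk: I_cm = (1/2)MR² = (1/2)(0.466)(0.379)² = 0.033468 kg·m²; centre at d = 0.406 m, so I = I_cm + Md² gives I = 0.033468 + (0.466)(0.406)² = 0.11028 kg·m².
Rectangular plate: I_cm = (1/12)Mb² = (1/12)(5.64)(1.1)² = 0.5687 kg·m²; centre at d = 0.847 m, so I = I_cm + Md² gives I = 0.5687 + (5.64)(0.847)² = 4.6149 kg·m².
Thin ring: I_cm = MR² = (5.08)(0.374)² = 0.71057 kg·m²; centre at d = 0.538 m, so I = I_cm + Md² gives I = 0.71057 + (5.08)(0.538)² = 2.1809 kg·m².
Total I = 0.11028 + 4.6149 + 2.1809 = 6.9061 kg·m².

6.91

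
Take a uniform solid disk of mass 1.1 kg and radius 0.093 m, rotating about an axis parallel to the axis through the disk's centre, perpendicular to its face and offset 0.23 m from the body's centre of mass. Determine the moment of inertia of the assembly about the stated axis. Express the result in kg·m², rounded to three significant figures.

0.0629

I_cm = (1/2)MR² = (1/2)(1.1)(0.093)² = 0.004757 kg·m²; centre at d = 0.23 m, so the parallel axis theorem gives I = 0.004757 + (1.1)(0.23)² = 0.062947 kg·m².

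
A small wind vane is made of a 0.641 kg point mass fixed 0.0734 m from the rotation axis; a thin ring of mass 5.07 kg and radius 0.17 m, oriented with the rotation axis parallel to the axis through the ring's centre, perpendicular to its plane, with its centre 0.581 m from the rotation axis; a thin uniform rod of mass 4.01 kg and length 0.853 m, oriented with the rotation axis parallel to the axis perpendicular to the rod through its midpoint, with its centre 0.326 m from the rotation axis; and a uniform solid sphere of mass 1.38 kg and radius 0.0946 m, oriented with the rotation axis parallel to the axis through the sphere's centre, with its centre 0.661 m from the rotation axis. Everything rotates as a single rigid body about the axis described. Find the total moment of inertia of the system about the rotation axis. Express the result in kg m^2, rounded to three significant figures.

Point mass: I_cm = 0; centre at d = 0.0734 m, so the parallel axis theorem gives I = 0 + (0.641)(0.0734)² = 0.0034534 kg m^2.
Thin ring: I_cm = MR² = (5.07)(0.17)² = 0.14652 kg m^2; centre at d = 0.581 m, so the parallel axis theorem gives I = 0.14652 + (5.07)(0.581)² = 1.858 kg m^2.
Thin rod: I_cm = (1/12)ML² = (1/12)(4.01)(0.853)² = 0.24314 kg m^2; centre at d = 0.326 m, so the parallel axis theorem gives I = 0.24314 + (4.01)(0.326)² = 0.66931 kg m^2.
Solid sphere: I_cm = (2/5)MR² = (2/5)(1.38)(0.0946)² = 0.0049399 kg m^2; centre at d = 0.661 m, so the parallel axis theorem gives I = 0.0049399 + (1.38)(0.661)² = 0.60789 kg m^2.
Total I = 0.0034534 + 1.858 + 0.66931 + 0.60789 = 3.1386 kg m^2.

3.14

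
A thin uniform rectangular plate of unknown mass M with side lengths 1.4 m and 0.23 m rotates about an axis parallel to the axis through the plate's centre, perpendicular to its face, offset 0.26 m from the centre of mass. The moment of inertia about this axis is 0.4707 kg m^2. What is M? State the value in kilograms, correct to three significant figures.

I = I_cm + Md² = (1/12)M(a²+b²) + Md² = M·[0.0833333·[(1.4)² + (0.23)²] + (0.26)²] = M·0.23534.
So M = 0.4707 / 0.23534 = 2.0001 kg.

2.00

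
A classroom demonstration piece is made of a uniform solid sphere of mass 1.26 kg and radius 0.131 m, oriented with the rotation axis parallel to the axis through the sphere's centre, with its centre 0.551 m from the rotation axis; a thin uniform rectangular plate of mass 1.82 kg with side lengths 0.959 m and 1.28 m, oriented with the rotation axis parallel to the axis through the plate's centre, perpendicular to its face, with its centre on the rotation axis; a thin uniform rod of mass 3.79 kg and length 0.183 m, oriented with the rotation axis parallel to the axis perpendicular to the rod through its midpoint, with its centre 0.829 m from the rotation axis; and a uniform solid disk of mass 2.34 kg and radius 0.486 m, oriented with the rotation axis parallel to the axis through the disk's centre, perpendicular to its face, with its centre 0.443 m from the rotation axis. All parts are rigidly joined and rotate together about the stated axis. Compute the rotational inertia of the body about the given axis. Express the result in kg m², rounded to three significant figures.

Solid sphere: I_cm = (2/5)MR² = (2/5)(1.26)(0.131)² = 0.0086491 kg m²; centre at d = 0.551 m, so I = I_cm + Md² gives I = 0.0086491 + (1.26)(0.551)² = 0.39119 kg m².
Rectangular plate: I_cm = (1/12)M(a²+b²) = (1/12)(1.82)[(0.959)² + (1.28)²] = 0.38798 kg m²; axis through the centre, so I = 0.38798 kg m².
Thin rod: I_cm = (1/12)ML² = (1/12)(3.79)(0.183)² = 0.010577 kg m²; centre at d = 0.829 m, so I = I_cm + Md² gives I = 0.010577 + (3.79)(0.829)² = 2.6152 kg m².
Solid disk: I_cm = (1/2)MR² = (1/2)(2.34)(0.486)² = 0.27635 kg m²; centre at d = 0.443 m, so I = I_cm + Md² gives I = 0.27635 + (2.34)(0.443)² = 0.73557 kg m².
Total I = 0.39119 + 0.38798 + 2.6152 + 0.73557 = 4.13 kg m².

4.13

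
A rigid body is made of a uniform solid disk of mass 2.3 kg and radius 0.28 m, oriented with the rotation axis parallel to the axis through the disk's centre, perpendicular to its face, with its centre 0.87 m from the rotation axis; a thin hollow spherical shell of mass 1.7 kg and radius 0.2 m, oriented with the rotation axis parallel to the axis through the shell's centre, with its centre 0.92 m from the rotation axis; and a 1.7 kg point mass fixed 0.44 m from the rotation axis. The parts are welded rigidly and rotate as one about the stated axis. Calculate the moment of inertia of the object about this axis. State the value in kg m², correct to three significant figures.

Solid disk: I_cm = (1/2)MR² = (1/2)(2.3)(0.28)² = 0.09016 kg m²; centre at d = 0.87 m, so I = I_cm + Md² gives I = 0.09016 + (2.3)(0.87)² = 1.831 kg m².
Spherical shell: I_cm = (2/3)MR² = (2/3)(1.7)(0.2)² = 0.045333 kg m²; centre at d = 0.92 m, so I = I_cm + Md² gives I = 0.045333 + (1.7)(0.92)² = 1.4842 kg m².
Point mass: I_cm = 0; centre at d = 0.44 m, so I = I_cm + Md² gives I = 0 + (1.7)(0.44)² = 0.32912 kg m².
Total I = 1.831 + 1.4842 + 0.32912 = 3.6444 kg m².

3.64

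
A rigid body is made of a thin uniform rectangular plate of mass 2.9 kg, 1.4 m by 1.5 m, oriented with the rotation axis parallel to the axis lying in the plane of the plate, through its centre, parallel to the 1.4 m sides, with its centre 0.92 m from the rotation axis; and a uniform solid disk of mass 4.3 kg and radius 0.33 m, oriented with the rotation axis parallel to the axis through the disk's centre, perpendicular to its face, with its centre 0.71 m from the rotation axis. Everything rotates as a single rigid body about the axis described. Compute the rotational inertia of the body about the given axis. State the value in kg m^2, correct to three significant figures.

Rectangular plate: I_cm = (1/12)Mb² = (1/12)(2.9)(1.5)² = 0.54375 kg m^2; centre at d = 0.92 m, so the parallel axis theorem gives I = 0.54375 + (2.9)(0.92)² = 2.9983 kg m^2.
Solid disk: I_cm = (1/2)MR² = (1/2)(4.3)(0.33)² = 0.23414 kg m^2; centre at d = 0.71 m, so the parallel axis theorem gives I = 0.23414 + (4.3)(0.71)² = 2.4018 kg m^2.
Total I = 2.9983 + 2.4018 = 5.4001 kg m^2.

5.40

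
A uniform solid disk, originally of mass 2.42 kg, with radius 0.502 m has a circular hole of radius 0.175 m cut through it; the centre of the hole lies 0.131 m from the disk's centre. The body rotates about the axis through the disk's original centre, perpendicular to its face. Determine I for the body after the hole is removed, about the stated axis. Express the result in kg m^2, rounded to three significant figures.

Unpierced body about its centre: I₀ = (1/2)MR² = (1/2)(2.42)(0.502)² = 0.30492 kg m^2.
The removed disk has mass m = M·(r/R)² = (2.42)(0.175/0.502)² = 0.29409 kg (same uniform areal density).
Its moment of inertia about the rotation axis (parallel-axis theorem): I_hole = (1/2)mr² + md² = (1/2)(0.29409)(0.175)² + (0.29409)(0.131)² = 0.0095502 kg m^2.
Treating the hole as negative mass, I = I₀ − I_hole = 0.30492 − 0.0095502 = 0.29537 kg m^2.

0.295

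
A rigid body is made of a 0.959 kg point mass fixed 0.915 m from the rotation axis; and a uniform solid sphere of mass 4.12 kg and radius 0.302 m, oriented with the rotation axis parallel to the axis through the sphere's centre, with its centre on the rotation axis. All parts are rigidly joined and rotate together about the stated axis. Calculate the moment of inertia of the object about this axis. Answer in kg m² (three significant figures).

0.953

Point mass: I_cm = 0; centre at d = 0.915 m, so the parallel axis theorem gives I = 0 + (0.959)(0.915)² = 0.8029 kg m².
Solid sphere: I_cm = (2/5)MR² = (2/5)(4.12)(0.302)² = 0.1503 kg m²; axis through the centre, so I = 0.1503 kg m².
Total I = 0.8029 + 0.1503 = 0.9532 kg m².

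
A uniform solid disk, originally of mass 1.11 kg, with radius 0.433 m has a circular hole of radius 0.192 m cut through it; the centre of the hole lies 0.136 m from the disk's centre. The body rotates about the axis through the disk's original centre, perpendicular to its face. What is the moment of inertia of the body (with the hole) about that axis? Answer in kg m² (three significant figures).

Unpierced body about its centre: I₀ = (1/2)MR² = (1/2)(1.11)(0.433)² = 0.10406 kg m².
The removed disk has mass m = M·(r/R)² = (1.11)(0.192/0.433)² = 0.21825 kg (same uniform areal density).
Its moment of inertia about the rotation axis (parallel-axis theorem): I_hole = (1/2)mr² + md² = (1/2)(0.21825)(0.192)² + (0.21825)(0.136)² = 0.0080595 kg m².
Treating the hole as negative mass, I = I₀ − I_hole = 0.10406 − 0.0080595 = 0.095997 kg m².

0.0960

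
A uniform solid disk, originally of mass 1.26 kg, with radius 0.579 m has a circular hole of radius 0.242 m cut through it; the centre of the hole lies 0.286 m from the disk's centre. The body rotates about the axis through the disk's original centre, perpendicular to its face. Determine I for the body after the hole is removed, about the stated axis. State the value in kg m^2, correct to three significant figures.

Unpierced body about its centre: I₀ = (1/2)MR² = (1/2)(1.26)(0.579)² = 0.2112 kg m^2.
The removed disk has mass m = M·(r/R)² = (1.26)(0.242/0.579)² = 0.22011 kg (same uniform areal density).
Its moment of inertia about the rotation axis (parallel-axis theorem): I_hole = (1/2)mr² + md² = (1/2)(0.22011)(0.242)² + (0.22011)(0.286)² = 0.02445 kg m^2.
Treating the hole as negative mass, I = I₀ − I_hole = 0.2112 − 0.02445 = 0.18675 kg m^2.

0.187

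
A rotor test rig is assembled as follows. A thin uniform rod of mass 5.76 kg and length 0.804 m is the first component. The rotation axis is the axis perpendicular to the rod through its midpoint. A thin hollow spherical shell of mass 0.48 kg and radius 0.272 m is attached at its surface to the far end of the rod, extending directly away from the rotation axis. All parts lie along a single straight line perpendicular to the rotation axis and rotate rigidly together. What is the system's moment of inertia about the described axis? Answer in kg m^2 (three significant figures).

0.552

Thin rod: I_cm = (1/12)ML² = (1/12)(5.76)(0.804)² = 0.31028 kg m^2; axis through the centre, so I = 0.31028 kg m^2.
Spherical shell: I_cm = (2/3)MR² = (2/3)(0.48)(0.272)² = 0.023675 kg m^2; centre at d = 0.402 + 0.272 = 0.674 m, so I = I_cm + Md² gives I = 0.023675 + (0.48)(0.674)² = 0.24173 kg m^2.
Total I = 0.31028 + 0.24173 = 0.55201 kg m^2.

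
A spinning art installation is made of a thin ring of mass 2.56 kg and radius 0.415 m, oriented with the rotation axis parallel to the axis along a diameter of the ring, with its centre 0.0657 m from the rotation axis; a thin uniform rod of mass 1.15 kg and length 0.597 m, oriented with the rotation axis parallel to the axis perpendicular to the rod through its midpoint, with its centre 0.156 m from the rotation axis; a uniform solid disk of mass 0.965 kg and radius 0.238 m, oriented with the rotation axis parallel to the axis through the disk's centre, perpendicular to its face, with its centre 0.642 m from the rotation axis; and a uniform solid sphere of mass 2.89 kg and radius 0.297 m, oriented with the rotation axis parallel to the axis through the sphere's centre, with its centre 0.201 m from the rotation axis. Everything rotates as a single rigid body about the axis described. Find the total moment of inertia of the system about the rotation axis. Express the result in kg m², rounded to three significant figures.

0.937

Thin ring: I_cm = (1/2)MR² = (1/2)(2.56)(0.415)² = 0.22045 kg m²; centre at d = 0.0657 m, so I = I_cm + Md² gives I = 0.22045 + (2.56)(0.0657)² = 0.2315 kg m².
Thin rod: I_cm = (1/12)ML² = (1/12)(1.15)(0.597)² = 0.034156 kg m²; centre at d = 0.156 m, so I = I_cm + Md² gives I = 0.034156 + (1.15)(0.156)² = 0.062142 kg m².
Solid disk: I_cm = (1/2)MR² = (1/2)(0.965)(0.238)² = 0.027331 kg m²; centre at d = 0.642 m, so I = I_cm + Md² gives I = 0.027331 + (0.965)(0.642)² = 0.42507 kg m².
Solid sphere: I_cm = (2/5)MR² = (2/5)(2.89)(0.297)² = 0.10197 kg m²; centre at d = 0.201 m, so I = I_cm + Md² gives I = 0.10197 + (2.89)(0.201)² = 0.21873 kg m².
Total I = 0.2315 + 0.062142 + 0.42507 + 0.21873 = 0.93744 kg m².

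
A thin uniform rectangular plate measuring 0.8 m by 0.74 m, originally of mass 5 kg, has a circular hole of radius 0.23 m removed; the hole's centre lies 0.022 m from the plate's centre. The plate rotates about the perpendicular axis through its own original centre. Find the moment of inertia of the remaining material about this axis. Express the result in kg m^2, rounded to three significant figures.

0.457

Unpierced body about its centre: I₀ = (1/12)M(a²+b²) = (1/12)(5)[(0.8)² + (0.74)²] = 0.49483 kg m^2.
The removed disk has mass m = M·πr²/(ab) = (5)·π(0.23)²/(0.8·0.74) = 1.4036 kg (same uniform areal density).
Its moment of inertia about the rotation axis (parallel-axis theorem): I_hole = (1/2)mr² + md² = (1/2)(1.4036)(0.23)² + (1.4036)(0.022)² = 0.037805 kg m^2.
Treating the hole as negative mass, I = I₀ − I_hole = 0.49483 − 0.037805 = 0.45703 kg m^2.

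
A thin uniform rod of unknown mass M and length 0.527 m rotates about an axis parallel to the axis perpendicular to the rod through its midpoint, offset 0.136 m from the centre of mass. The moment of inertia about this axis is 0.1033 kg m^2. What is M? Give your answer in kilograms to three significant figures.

2.48

I = I_cm + Md² = (1/12)ML² + Md² = M·[0.0833333·(0.527)² + (0.136)²] = M·0.04164.
So M = 0.1033 / 0.04164 = 2.4808 kg.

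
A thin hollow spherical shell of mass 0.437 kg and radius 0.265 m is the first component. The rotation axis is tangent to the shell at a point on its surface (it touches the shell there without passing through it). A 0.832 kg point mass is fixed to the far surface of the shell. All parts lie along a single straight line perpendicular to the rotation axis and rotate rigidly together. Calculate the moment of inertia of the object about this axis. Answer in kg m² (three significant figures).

Spherical shell: I_cm = (2/3)MR² = (2/3)(0.437)(0.265)² = 0.020459 kg m²; centre at d = 0.265 m, so I = I_cm + Md² gives I = 0.020459 + (0.437)(0.265)² = 0.051147 kg m².
Point mass: I_cm = 0; centre at d = 0.265 + 0.265 = 0.53 m, so I = I_cm + Md² gives I = 0 + (0.832)(0.53)² = 0.23371 kg m².
Total I = 0.051147 + 0.23371 = 0.28486 kg m².

0.285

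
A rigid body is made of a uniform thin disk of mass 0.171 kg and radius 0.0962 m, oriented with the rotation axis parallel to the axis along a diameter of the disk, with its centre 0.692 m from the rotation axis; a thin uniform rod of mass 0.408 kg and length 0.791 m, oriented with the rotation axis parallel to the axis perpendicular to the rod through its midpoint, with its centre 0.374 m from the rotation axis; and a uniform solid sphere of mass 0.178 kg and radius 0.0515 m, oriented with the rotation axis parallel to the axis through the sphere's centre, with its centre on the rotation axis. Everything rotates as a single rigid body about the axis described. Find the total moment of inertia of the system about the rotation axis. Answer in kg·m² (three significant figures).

Thin disk: I_cm = (1/4)MR² = (1/4)(0.171)(0.0962)² = 0.00039563 kg·m²; centre at d = 0.692 m, so the parallel axis theorem gives I = 0.00039563 + (0.171)(0.692)² = 0.082281 kg·m².
Thin rod: I_cm = (1/12)ML² = (1/12)(0.408)(0.791)² = 0.021273 kg·m²; centre at d = 0.374 m, so the parallel axis theorem gives I = 0.021273 + (0.408)(0.374)² = 0.078343 kg·m².
Solid sphere: I_cm = (2/5)MR² = (2/5)(0.178)(0.0515)² = 0.00018884 kg·m²; axis through the centre, so I = 0.00018884 kg·m².
Total I = 0.082281 + 0.078343 + 0.00018884 = 0.16081 kg·m².

0.161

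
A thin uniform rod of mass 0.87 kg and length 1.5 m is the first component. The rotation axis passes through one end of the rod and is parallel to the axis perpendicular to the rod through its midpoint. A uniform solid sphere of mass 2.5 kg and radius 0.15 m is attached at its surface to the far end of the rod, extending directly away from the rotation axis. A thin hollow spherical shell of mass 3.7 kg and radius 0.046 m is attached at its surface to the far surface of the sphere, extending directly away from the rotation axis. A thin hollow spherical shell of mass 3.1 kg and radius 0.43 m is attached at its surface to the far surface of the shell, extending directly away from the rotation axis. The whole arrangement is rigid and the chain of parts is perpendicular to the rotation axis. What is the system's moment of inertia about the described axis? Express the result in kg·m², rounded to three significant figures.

Thin rod: I_cm = (1/12)ML² = (1/12)(0.87)(1.5)² = 0.16312 kg·m²; centre at d = 0.75 m, so I = I_cm + Md² gives I = 0.16312 + (0.87)(0.75)² = 0.6525 kg·m².
Solid sphere: I_cm = (2/5)MR² = (2/5)(2.5)(0.15)² = 0.0225 kg·m²; centre at d = 0.75 + 0.75 + 0.15 = 1.65 m, so I = I_cm + Md² gives I = 0.0225 + (2.5)(1.65)² = 6.8287 kg·m².
Spherical shell: I_cm = (2/3)MR² = (2/3)(3.7)(0.046)² = 0.0052195 kg·m²; centre at d = 0.75 + 0.75 + 0.15 + 0.15 + 0.046 = 1.846 m, so I = I_cm + Md² gives I = 0.0052195 + (3.7)(1.846)² = 12.614 kg·m².
Spherical shell: I_cm = (2/3)MR² = (2/3)(3.1)(0.43)² = 0.38213 kg·m²; centre at d = 0.75 + 0.75 + 0.15 + 0.15 + 0.046 + 0.046 + 0.43 = 2.322 m, so I = I_cm + Md² gives I = 0.38213 + (3.1)(2.322)² = 17.096 kg·m².
Total I = 0.6525 + 6.8287 + 12.614 + 17.096 = 37.191 kg·m².

37.2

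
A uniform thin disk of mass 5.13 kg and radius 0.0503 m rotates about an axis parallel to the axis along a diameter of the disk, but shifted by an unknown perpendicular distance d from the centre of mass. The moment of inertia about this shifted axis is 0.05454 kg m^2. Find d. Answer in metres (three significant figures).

0.100

About the centre-of-mass axis, I_cm = (1/4)MR² = (1/4)(5.13)(0.0503)² = 0.0032448 kg m^2.
Parallel axis theorem: I = I_cm + Md², so Md² = 0.05454 − 0.0032448 = 0.051295 kg m^2.
d = √(0.051295 / 5.13) = 0.099995 m.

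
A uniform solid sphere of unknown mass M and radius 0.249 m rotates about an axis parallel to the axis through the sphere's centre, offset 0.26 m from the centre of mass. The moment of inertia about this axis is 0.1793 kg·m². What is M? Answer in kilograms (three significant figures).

I = I_cm + Md² = (2/5)MR² + Md² = M·[0.4·(0.249)² + (0.26)²] = M·0.0924.
So M = 0.1793 / 0.0924 = 1.9405 kg.

1.94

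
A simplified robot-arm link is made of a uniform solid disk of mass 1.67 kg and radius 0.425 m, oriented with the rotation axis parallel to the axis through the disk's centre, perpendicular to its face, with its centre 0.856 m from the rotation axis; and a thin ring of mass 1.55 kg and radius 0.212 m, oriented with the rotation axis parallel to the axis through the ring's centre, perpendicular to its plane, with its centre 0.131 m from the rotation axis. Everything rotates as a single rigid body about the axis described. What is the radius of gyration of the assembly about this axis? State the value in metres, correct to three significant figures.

Solid disk: I_cm = (1/2)MR² = (1/2)(1.67)(0.425)² = 0.15082 kg m²; centre at d = 0.856 m, so the parallel axis theorem gives I = 0.15082 + (1.67)(0.856)² = 1.3745 kg m².
Thin ring: I_cm = MR² = (1.55)(0.212)² = 0.069663 kg m²; centre at d = 0.131 m, so the parallel axis theorem gives I = 0.069663 + (1.55)(0.131)² = 0.096263 kg m².
Total I = 1.4708 kg m²; total mass M = 3.22 kg.
k = √(I/M) = √(1.4708/3.22) = 0.67584 m.

0.676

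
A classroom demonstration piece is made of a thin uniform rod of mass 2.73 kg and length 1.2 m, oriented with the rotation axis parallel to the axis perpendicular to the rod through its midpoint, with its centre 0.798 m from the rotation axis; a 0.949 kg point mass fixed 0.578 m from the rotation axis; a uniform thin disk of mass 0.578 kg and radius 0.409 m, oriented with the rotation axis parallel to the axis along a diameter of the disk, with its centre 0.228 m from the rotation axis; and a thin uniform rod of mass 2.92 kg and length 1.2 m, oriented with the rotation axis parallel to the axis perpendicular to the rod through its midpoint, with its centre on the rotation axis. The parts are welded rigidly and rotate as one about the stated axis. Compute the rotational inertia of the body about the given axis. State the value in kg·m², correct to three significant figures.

Thin rod: I_cm = (1/12)ML² = (1/12)(2.73)(1.2)² = 0.3276 kg·m²; centre at d = 0.798 m, so I = I_cm + Md² gives I = 0.3276 + (2.73)(0.798)² = 2.0661 kg·m².
Point mass: I_cm = 0; centre at d = 0.578 m, so I = I_cm + Md² gives I = 0 + (0.949)(0.578)² = 0.31705 kg·m².
Thin disk: I_cm = (1/4)MR² = (1/4)(0.578)(0.409)² = 0.024172 kg·m²; centre at d = 0.228 m, so I = I_cm + Md² gives I = 0.024172 + (0.578)(0.228)² = 0.054219 kg·m².
Thin rod: I_cm = (1/12)ML² = (1/12)(2.92)(1.2)² = 0.3504 kg·m²; axis through the centre, so I = 0.3504 kg·m².
Total I = 2.0661 + 0.31705 + 0.054219 + 0.3504 = 2.7877 kg·m².

2.79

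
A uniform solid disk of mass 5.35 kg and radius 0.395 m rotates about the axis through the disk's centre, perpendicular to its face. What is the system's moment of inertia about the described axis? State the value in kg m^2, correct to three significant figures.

I_cm = (1/2)MR² = (1/2)(5.35)(0.395)² = 0.41737 kg m^2; axis through the centre, so I = 0.41737 kg m^2.

0.417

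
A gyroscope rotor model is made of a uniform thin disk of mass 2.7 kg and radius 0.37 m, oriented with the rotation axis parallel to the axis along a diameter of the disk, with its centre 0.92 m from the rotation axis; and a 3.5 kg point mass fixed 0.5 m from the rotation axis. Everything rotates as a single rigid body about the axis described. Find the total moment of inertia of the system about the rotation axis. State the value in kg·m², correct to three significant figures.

3.25

Thin disk: I_cm = (1/4)MR² = (1/4)(2.7)(0.37)² = 0.092408 kg·m²; centre at d = 0.92 m, so I = I_cm + Md² gives I = 0.092408 + (2.7)(0.92)² = 2.3777 kg·m².
Point mass: I_cm = 0; centre at d = 0.5 m, so I = I_cm + Md² gives I = 0 + (3.5)(0.5)² = 0.875 kg·m².
Total I = 2.3777 + 0.875 = 3.2527 kg·m².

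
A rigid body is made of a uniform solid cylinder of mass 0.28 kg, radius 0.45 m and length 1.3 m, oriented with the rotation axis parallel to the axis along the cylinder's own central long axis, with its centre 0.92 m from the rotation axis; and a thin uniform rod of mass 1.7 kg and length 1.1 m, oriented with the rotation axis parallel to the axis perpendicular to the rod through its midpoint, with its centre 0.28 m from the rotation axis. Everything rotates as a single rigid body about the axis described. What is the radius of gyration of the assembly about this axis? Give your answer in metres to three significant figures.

0.537

Solid cylinder: I_cm = (1/2)MR² = (1/2)(0.28)(0.45)² = 0.02835 kg m^2; centre at d = 0.92 m, so I = I_cm + Md² gives I = 0.02835 + (0.28)(0.92)² = 0.26534 kg m^2.
Thin rod: I_cm = (1/12)ML² = (1/12)(1.7)(1.1)² = 0.17142 kg m^2; centre at d = 0.28 m, so I = I_cm + Md² gives I = 0.17142 + (1.7)(0.28)² = 0.3047 kg m^2.
Total I = 0.57004 kg m^2; total mass M = 1.98 kg.
k = √(I/M) = √(0.57004/1.98) = 0.53656 m.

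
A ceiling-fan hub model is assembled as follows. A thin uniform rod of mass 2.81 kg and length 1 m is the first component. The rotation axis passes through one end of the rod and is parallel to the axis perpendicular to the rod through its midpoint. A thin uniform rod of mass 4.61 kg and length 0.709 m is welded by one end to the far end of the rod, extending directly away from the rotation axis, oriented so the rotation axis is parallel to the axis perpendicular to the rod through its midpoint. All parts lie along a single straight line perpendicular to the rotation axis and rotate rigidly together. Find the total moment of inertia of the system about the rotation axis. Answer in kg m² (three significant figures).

9.59

Thin rod: I_cm = (1/12)ML² = (1/12)(2.81)(1)² = 0.23417 kg m²; centre at d = 0.5 m, so I = I_cm + Md² gives I = 0.23417 + (2.81)(0.5)² = 0.93667 kg m².
Thin rod: I_cm = (1/12)ML² = (1/12)(4.61)(0.709)² = 0.19311 kg m²; centre at d = 0.5 + 0.5 + 0.3545 = 1.3545 m, so I = I_cm + Md² gives I = 0.19311 + (4.61)(1.3545)² = 8.6509 kg m².
Total I = 0.93667 + 8.6509 = 9.5876 kg m².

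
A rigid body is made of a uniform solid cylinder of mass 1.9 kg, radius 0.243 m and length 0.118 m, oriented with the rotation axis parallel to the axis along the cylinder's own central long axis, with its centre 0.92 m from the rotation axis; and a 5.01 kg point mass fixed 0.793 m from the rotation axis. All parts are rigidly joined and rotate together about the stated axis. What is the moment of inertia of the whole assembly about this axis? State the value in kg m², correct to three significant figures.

Solid cylinder: I_cm = (1/2)MR² = (1/2)(1.9)(0.243)² = 0.056097 kg m²; centre at d = 0.92 m, so the parallel axis theorem gives I = 0.056097 + (1.9)(0.92)² = 1.6643 kg m².
Point mass: I_cm = 0; centre at d = 0.793 m, so the parallel axis theorem gives I = 0 + (5.01)(0.793)² = 3.1505 kg m².
Total I = 1.6643 + 3.1505 = 4.8148 kg m².

4.81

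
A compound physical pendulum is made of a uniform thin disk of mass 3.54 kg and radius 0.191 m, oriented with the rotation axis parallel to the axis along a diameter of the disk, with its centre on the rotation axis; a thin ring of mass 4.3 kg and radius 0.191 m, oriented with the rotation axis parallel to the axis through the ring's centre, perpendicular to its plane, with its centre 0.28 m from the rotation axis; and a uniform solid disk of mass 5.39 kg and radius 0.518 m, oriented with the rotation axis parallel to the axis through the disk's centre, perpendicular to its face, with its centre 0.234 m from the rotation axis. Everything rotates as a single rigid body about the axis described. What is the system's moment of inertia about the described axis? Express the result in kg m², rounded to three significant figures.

1.54

Thin disk: I_cm = (1/4)MR² = (1/4)(3.54)(0.191)² = 0.032286 kg m²; axis through the centre, so I = 0.032286 kg m².
Thin ring: I_cm = MR² = (4.3)(0.191)² = 0.15687 kg m²; centre at d = 0.28 m, so I = I_cm + Md² gives I = 0.15687 + (4.3)(0.28)² = 0.49399 kg m².
Solid disk: I_cm = (1/2)MR² = (1/2)(5.39)(0.518)² = 0.72313 kg m²; centre at d = 0.234 m, so I = I_cm + Md² gives I = 0.72313 + (5.39)(0.234)² = 1.0183 kg m².
Total I = 0.032286 + 0.49399 + 1.0183 = 1.5445 kg m².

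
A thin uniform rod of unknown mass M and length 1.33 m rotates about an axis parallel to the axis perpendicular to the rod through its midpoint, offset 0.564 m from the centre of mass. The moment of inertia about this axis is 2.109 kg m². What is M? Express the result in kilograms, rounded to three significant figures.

4.53

I = I_cm + Md² = (1/12)ML² + Md² = M·[0.0833333·(1.33)² + (0.564)²] = M·0.4655.
So M = 2.109 / 0.4655 = 4.5306 kg.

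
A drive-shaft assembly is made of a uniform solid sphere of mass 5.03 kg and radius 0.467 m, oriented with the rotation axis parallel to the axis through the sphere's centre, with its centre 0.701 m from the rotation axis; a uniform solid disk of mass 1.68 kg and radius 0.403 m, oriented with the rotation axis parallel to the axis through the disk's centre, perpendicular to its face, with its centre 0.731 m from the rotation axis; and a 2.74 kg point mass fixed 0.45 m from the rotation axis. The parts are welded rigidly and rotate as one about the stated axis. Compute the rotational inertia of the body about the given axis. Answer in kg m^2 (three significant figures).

4.50

Solid sphere: I_cm = (2/5)MR² = (2/5)(5.03)(0.467)² = 0.4388 kg m^2; centre at d = 0.701 m, so I = I_cm + Md² gives I = 0.4388 + (5.03)(0.701)² = 2.9105 kg m^2.
Solid disk: I_cm = (1/2)MR² = (1/2)(1.68)(0.403)² = 0.13642 kg m^2; centre at d = 0.731 m, so I = I_cm + Md² gives I = 0.13642 + (1.68)(0.731)² = 1.0342 kg m^2.
Point mass: I_cm = 0; centre at d = 0.45 m, so I = I_cm + Md² gives I = 0 + (2.74)(0.45)² = 0.55485 kg m^2.
Total I = 2.9105 + 1.0342 + 0.55485 = 4.4995 kg m^2.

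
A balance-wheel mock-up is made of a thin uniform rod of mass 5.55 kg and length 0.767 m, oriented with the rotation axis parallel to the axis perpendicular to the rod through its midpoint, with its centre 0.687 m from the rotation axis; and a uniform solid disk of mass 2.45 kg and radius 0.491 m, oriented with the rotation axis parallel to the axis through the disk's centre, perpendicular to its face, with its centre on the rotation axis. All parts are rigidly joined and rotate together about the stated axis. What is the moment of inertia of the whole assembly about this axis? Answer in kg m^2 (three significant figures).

Thin rod: I_cm = (1/12)ML² = (1/12)(5.55)(0.767)² = 0.27208 kg m^2; centre at d = 0.687 m, so the parallel axis theorem gives I = 0.27208 + (5.55)(0.687)² = 2.8915 kg m^2.
Solid disk: I_cm = (1/2)MR² = (1/2)(2.45)(0.491)² = 0.29532 kg m^2; axis through the centre, so I = 0.29532 kg m^2.
Total I = 2.8915 + 0.29532 = 3.1868 kg m^2.

3.19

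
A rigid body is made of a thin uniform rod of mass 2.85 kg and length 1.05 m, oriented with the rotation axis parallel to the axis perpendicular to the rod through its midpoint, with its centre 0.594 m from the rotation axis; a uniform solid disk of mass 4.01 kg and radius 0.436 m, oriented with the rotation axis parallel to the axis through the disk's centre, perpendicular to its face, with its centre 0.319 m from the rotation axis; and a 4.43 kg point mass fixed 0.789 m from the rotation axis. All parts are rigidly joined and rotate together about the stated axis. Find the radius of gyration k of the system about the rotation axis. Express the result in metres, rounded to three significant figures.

Thin rod: I_cm = (1/12)ML² = (1/12)(2.85)(1.05)² = 0.26184 kg m^2; centre at d = 0.594 m, so the parallel axis theorem gives I = 0.26184 + (2.85)(0.594)² = 1.2674 kg m^2.
Solid disk: I_cm = (1/2)MR² = (1/2)(4.01)(0.436)² = 0.38114 kg m^2; centre at d = 0.319 m, so the parallel axis theorem gives I = 0.38114 + (4.01)(0.319)² = 0.7892 kg m^2.
Point mass: I_cm = 0; centre at d = 0.789 m, so the parallel axis theorem gives I = 0 + (4.43)(0.789)² = 2.7578 kg m^2.
Total I = 4.8144 kg m^2; total mass M = 11.29 kg.
k = √(I/M) = √(4.8144/11.29) = 0.65302 m.

0.653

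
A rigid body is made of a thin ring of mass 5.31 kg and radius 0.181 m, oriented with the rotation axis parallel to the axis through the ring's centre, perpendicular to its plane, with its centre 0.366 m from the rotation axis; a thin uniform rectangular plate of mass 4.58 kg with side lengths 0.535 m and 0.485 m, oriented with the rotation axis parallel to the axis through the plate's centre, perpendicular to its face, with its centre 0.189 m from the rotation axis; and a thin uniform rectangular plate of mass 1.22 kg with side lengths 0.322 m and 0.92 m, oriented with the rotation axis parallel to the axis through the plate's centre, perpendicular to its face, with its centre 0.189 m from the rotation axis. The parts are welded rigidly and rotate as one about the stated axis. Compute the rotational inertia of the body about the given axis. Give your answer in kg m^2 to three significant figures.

Thin ring: I_cm = MR² = (5.31)(0.181)² = 0.17396 kg m^2; centre at d = 0.366 m, so the parallel axis theorem gives I = 0.17396 + (5.31)(0.366)² = 0.88527 kg m^2.
Rectangular plate: I_cm = (1/12)M(a²+b²) = (1/12)(4.58)[(0.535)² + (0.485)²] = 0.19902 kg m^2; centre at d = 0.189 m, so the parallel axis theorem gives I = 0.19902 + (4.58)(0.189)² = 0.36262 kg m^2.
Rectangular plate: I_cm = (1/12)M(a²+b²) = (1/12)(1.22)[(0.322)² + (0.92)²] = 0.096592 kg m^2; centre at d = 0.189 m, so the parallel axis theorem gives I = 0.096592 + (1.22)(0.189)² = 0.14017 kg m^2.
Total I = 0.88527 + 0.36262 + 0.14017 = 1.3881 kg m^2.

1.39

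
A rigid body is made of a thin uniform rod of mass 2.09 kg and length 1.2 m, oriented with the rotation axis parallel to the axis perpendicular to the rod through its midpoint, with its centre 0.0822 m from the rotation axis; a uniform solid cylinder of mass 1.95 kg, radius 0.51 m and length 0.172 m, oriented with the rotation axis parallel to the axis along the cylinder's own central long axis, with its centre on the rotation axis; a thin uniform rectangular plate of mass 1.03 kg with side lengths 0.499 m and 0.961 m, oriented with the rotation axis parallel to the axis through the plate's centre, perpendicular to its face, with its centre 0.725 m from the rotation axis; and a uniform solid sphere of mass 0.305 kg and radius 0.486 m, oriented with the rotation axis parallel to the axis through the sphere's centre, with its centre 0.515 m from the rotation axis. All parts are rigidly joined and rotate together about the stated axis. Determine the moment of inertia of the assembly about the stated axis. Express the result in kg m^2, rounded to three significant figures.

1.27

Thin rod: I_cm = (1/12)ML² = (1/12)(2.09)(1.2)² = 0.2508 kg m^2; centre at d = 0.0822 m, so the parallel axis theorem gives I = 0.2508 + (2.09)(0.0822)² = 0.26492 kg m^2.
Solid cylinder: I_cm = (1/2)MR² = (1/2)(1.95)(0.51)² = 0.2536 kg m^2; axis through the centre, so I = 0.2536 kg m^2.
Rectangular plate: I_cm = (1/12)M(a²+b²) = (1/12)(1.03)[(0.499)² + (0.961)²] = 0.10064 kg m^2; centre at d = 0.725 m, so the parallel axis theorem gives I = 0.10064 + (1.03)(0.725)² = 0.64204 kg m^2.
Solid sphere: I_cm = (2/5)MR² = (2/5)(0.305)(0.486)² = 0.028816 kg m^2; centre at d = 0.515 m, so the parallel axis theorem gives I = 0.028816 + (0.305)(0.515)² = 0.10971 kg m^2.
Total I = 0.26492 + 0.2536 + 0.64204 + 0.10971 = 1.2703 kg m^2.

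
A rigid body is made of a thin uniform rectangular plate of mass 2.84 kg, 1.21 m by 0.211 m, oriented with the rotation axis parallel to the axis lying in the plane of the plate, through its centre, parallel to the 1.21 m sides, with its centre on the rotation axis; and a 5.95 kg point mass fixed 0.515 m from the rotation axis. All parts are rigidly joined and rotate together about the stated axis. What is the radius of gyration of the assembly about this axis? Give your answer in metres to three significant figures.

0.425

Rectangular plate: I_cm = (1/12)Mb² = (1/12)(2.84)(0.211)² = 0.010537 kg m²; axis through the centre, so I = 0.010537 kg m².
Point mass: I_cm = 0; centre at d = 0.515 m, so I = I_cm + Md² gives I = 0 + (5.95)(0.515)² = 1.5781 kg m².
Total I = 1.5886 kg m²; total mass M = 8.79 kg.
k = √(I/M) = √(1.5886/8.79) = 0.42512 m.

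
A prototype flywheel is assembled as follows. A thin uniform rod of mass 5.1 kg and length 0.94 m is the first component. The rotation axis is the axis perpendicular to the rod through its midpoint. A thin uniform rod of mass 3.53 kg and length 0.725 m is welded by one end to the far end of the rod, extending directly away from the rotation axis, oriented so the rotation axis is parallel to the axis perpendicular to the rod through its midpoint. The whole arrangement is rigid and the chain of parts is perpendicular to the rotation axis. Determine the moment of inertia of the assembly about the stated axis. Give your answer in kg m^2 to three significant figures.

Thin rod: I_cm = (1/12)ML² = (1/12)(5.1)(0.94)² = 0.37553 kg m^2; axis through the centre, so I = 0.37553 kg m^2.
Thin rod: I_cm = (1/12)ML² = (1/12)(3.53)(0.725)² = 0.15462 kg m^2; centre at d = 0.47 + 0.3625 = 0.8325 m, so I = I_cm + Md² gives I = 0.15462 + (3.53)(0.8325)² = 2.6011 kg m^2.
Total I = 0.37553 + 2.6011 = 2.9766 kg m^2.

2.98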